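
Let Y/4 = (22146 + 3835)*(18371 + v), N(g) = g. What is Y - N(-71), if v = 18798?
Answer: 3862751227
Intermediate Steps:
Y = 3862751156 (Y = 4*((22146 + 3835)*(18371 + 18798)) = 4*(25981*37169) = 4*965687789 = 3862751156)
Y - N(-71) = 3862751156 - 1*(-71) = 3862751156 + 71 = 3862751227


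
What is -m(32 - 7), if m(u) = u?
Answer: -25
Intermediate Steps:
-m(32 - 7) = -(32 - 7) = -1*25 = -25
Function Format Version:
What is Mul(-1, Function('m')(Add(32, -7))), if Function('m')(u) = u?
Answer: -25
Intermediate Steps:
Mul(-1, Function('m')(Add(32, -7))) = Mul(-1, Add(32, -7)) = Mul(-1, 25) = -25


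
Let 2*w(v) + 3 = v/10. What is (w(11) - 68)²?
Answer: 1901641/400 ≈ 4754.1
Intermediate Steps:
w(v) = -3/2 + v/20 (w(v) = -3/2 + (v/10)/2 = -3/2 + v/20)
(w(11) - 68)² = ((-3/2 + (1/20)*11) - 68)² = ((-3/2 + 11/20) - 68)² = (-19/20 - 68)² = (-1379/20)² = 1901641/400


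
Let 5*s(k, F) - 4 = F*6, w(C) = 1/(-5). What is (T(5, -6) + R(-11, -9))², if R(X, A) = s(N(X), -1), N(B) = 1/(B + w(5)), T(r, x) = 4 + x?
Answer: 144/25 ≈ 5.7600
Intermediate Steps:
w(C) = -⅕
N(B) = 1/(-⅕ + B) (N(B) = 1/(B - ⅕) = 1/(-⅕ + B))
s(k, F) = ⅘ + 6*F/5 (s(k, F) = ⅘ + (F*6)/5 = ⅘ + (6*F)/5 = ⅘ + 6*F/5)
R(X, A) = -⅖ (R(X, A) = ⅘ + (6/5)*(-1) = ⅘ - 6/5 = -⅖)
(T(5, -6) + R(-11, -9))² = ((4 - 6) - ⅖)² = (-2 - ⅖)² = (-12/5)² = 144/25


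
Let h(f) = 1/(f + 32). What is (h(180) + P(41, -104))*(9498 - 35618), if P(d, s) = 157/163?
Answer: -218408910/8639 ≈ -25282.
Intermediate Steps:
P(d, s) = 157/163 (P(d, s) = 157*(1/163) = 157/163)
h(f) = 1/(32 + f)
(h(180) + P(41, -104))*(9498 - 35618) = (1/(32 + 180) + 157/163)*(9498 - 35618) = (1/212 + 157/163)*(-26120) = (33447/34556)*(-26120) = -218408910/8639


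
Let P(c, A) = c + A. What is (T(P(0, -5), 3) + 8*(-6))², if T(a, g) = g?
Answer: 2025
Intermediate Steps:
P(c, A) = A + c
(T(P(0, -5), 3) + 8*(-6))² = (3 + 8*(-6))² = (3 - 48)² = (-45)² = 2025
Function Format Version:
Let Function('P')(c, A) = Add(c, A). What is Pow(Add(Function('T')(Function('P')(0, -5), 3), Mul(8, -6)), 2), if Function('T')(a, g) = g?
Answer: 2025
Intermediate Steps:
Function('P')(c, A) = Add(A, c)
Pow(Add(Function('T')(Function('P')(0, -5), 3), Mul(8, -6)), 2) = Pow(Add(3, Mul(8, -6)), 2) = Pow(Add(3, -48), 2) = Pow(-45, 2) = 2025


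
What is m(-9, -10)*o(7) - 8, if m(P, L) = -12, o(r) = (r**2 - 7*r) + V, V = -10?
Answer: 112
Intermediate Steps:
o(r) = -10 + r**2 - 7*r (o(r) = (r**2 - 7*r) - 10 = -10 + r**2 - 7*r)
m(-9, -10)*o(7) - 8 = -12*(-10 + 7**2 - 7*7) - 8 = -12*(-10 + 49 - 49) - 8 = -12*(-10) - 8 = 120 - 8 = 112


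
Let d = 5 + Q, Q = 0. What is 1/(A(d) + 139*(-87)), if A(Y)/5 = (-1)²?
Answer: -1/12088 ≈ -8.2727e-5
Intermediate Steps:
d = 5 (d = 5 + 0 = 5)
A(Y) = 5 (A(Y) = 5*(-1)² = 5*1 = 5)
1/(A(d) + 139*(-87)) = 1/(5 + 139*(-87)) = 1/(5 - 12093) = 1/(-12088) = -1/12088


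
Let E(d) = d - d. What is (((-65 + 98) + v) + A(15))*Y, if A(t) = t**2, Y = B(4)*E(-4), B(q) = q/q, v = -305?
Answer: 0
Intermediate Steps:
E(d) = 0
B(q) = 1
Y = 0 (Y = 1*0 = 0)
(((-65 + 98) + v) + A(15))*Y = (((-65 + 98) - 305) + 15**2)*0 = ((33 - 305) + 225)*0 = (-272 + 225)*0 = -47*0 = 0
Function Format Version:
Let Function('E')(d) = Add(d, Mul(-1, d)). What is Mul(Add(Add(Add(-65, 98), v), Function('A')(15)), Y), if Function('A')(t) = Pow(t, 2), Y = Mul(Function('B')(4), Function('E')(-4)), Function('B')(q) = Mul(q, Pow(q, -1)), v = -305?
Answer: 0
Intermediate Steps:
Function('E')(d) = 0
Function('B')(q) = 1
Y = 0 (Y = Mul(1, 0) = 0)
Mul(Add(Add(Add(-65, 98), v), Function('A')(15)), Y) = Mul(Add(Add(Add(-65, 98), -305), Pow(15, 2)), 0) = Mul(Add(Add(33, -305), 225), 0) = Mul(Add(-272, 225), 0) = Mul(-47, 0) = 0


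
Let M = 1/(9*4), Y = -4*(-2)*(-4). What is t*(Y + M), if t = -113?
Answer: 130063/36 ≈ 3612.9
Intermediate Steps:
Y = -32 (Y = 8*(-4) = -32)
M = 1/36 ≈ 0.027778
t*(Y + M) = -113*(-32 + 1/36) = -113*(-1151/36) = 130063/36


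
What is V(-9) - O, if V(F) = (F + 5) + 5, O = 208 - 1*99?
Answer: -108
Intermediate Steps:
O = 109 (O = 208 - 99 = 109)
V(F) = 10 + F (V(F) = (5 + F) + 5 = 10 + F)
V(-9) - O = (10 - 9) - 1*109 = 1 - 109 = -108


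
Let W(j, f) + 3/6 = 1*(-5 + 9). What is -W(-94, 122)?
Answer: -7/2 ≈ -3.5000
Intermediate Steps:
W(j, f) = 7/2 (W(j, f) = -½ + 1*(-5 + 9) = -½ + 1*4 = -½ + 4 = 7/2)
-W(-94, 122) = -1*7/2 = -7/2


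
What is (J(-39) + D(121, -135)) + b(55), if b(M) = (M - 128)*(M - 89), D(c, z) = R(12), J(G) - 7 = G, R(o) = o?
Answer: 2462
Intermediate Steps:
J(G) = 7 + G
D(c, z) = 12
b(M) = (-128 + M)*(-89 + M)
(J(-39) + D(121, -135)) + b(55) = ((7 - 39) + 12) + (11392 + 55² - 217*55) = (-32 + 12) + (11392 + 3025 - 11935) = -20 + 2482 = 2462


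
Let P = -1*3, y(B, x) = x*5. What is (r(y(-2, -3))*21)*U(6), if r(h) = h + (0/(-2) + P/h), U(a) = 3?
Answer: -4662/5 ≈ -932.40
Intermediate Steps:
y(B, x) = 5*x
P = -3
r(h) = h - 3/h (r(h) = h + (0/(-2) - 3/h) = h + (0*(-1/2) - 3/h) = h + (0 - 3/h) = h - 3/h)
(r(y(-2, -3))*21)*U(6) = ((5*(-3) - 3/(5*(-3)))*21)*3 = ((-15 - 3/(-15))*21)*3 = ((-15 - 3*(-1/15))*21)*3 = ((-15 + 1/5)*21)*3 = -74/5*21*3 = -1554/5*3 = -4662/5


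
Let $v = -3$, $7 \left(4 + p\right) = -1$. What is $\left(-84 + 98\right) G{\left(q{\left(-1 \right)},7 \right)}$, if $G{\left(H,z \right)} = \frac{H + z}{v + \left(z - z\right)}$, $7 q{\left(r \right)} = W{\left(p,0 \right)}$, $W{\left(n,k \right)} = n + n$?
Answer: $- \frac{190}{7} \approx -27.143$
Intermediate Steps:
$p = - \frac{29}{7}$ ($p = -4 + \frac{1}{7} \left(-1\right) = -4 - \frac{1}{7} = - \frac{29}{7} \approx -4.1429$)
$W{\left(n,k \right)} = 2 n$
$q{\left(r \right)} = - \frac{58}{49}$ ($q{\left(r \right)} = \frac{2 \left(- \frac{29}{7}\right)}{7} = \frac{1}{7} \left(- \frac{58}{7}\right) = - \frac{58}{49}$)
$G{\left(H,z \right)} = - \frac{H}{3} - \frac{z}{3}$ ($G{\left(H,z \right)} = \frac{H + z}{-3 + \left(z - z\right)} = \frac{H + z}{-3 + 0} = \frac{H + z}{-3} = \left(H + z\right) \left(- \frac{1}{3}\right) = - \frac{H}{3} - \frac{z}{3}$)
$\left(-84 + 98\right) G{\left(q{\left(-1 \right)},7 \right)} = \left(-84 + 98\right) \left(\left(- \frac{1}{3}\right) \left(- \frac{58}{49}\right) - \frac{7}{3}\right) = 14 \left(\frac{58}{147} - \frac{7}{3}\right) = 14 \left(- \frac{95}{49}\right) = - \frac{190}{7}$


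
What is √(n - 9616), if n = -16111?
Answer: I*√25727 ≈ 160.4*I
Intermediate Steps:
√(n - 9616) = √(-16111 - 9616) = √(-25727) = I*√25727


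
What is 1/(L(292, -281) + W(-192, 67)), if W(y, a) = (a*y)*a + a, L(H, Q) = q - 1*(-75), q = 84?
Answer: -1/861662 ≈ -1.1605e-6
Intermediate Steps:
L(H, Q) = 159 (L(H, Q) = 84 - 1*(-75) = 84 + 75 = 159)
W(y, a) = a + y*a² (W(y, a) = y*a² + a = a + y*a²)
1/(L(292, -281) + W(-192, 67)) = 1/(159 + 67*(1 + 67*(-192))) = 1/(159 + 67*(1 - 12864)) = 1/(159 + 67*(-12863)) = 1/(159 - 861821) = 1/(-861662) = -1/861662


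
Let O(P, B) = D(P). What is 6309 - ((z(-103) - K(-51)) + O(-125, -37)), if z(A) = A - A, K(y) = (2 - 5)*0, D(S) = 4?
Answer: 6305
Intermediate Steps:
O(P, B) = 4
K(y) = 0 (K(y) = -3*0 = 0)
z(A) = 0
6309 - ((z(-103) - K(-51)) + O(-125, -37)) = 6309 - ((0 - 1*0) + 4) = 6309 - ((0 + 0) + 4) = 6309 - (0 + 4) = 6309 - 1*4 = 6309 - 4 = 6305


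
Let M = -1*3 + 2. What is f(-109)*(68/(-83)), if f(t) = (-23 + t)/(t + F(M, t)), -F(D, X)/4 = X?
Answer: 2992/9047 ≈ 0.33072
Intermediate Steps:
M = -1 (M = -3 + 2 = -1)
F(D, X) = -4*X
f(t) = -(-23 + t)/(3*t) (f(t) = (-23 + t)/(t - 4*t) = (-23 + t)/((-3*t)) = (-23 + t)*(-1/(3*t)) = -(-23 + t)/(3*t))
f(-109)*(68/(-83)) = ((⅓)*(23 - 1*(-109))/(-109))*(68/(-83)) = ((⅓)*(-1/109)*(23 + 109))*(68*(-1/83)) = ((⅓)*(-1/109)*132)*(-68/83) = -44/109*(-68/83) = 2992/9047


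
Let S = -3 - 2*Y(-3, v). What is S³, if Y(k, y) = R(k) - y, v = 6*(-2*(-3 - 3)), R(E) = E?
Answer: 3176523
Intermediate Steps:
v = 72 (v = 6*(-2*(-6)) = 6*12 = 72)
Y(k, y) = k - y
S = 147 (S = -3 - 2*(-3 - 1*72) = -3 - 2*(-3 - 72) = -3 - 2*(-75) = -3 + 150 = 147)
S³ = 147³ = 3176523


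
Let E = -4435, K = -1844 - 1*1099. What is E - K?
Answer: -1492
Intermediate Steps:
K = -2943 (K = -1844 - 1099 = -2943)
E - K = -4435 - 1*(-2943) = -4435 + 2943 = -1492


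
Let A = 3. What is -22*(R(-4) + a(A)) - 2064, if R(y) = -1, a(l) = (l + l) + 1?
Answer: -2196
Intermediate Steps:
a(l) = 1 + 2*l (a(l) = 2*l + 1 = 1 + 2*l)
-22*(R(-4) + a(A)) - 2064 = -22*(-1 + (1 + 2*3)) - 2064 = -22*(-1 + (1 + 6)) - 2064 = -22*(-1 + 7) - 2064 = -22*6 - 2064 = -132 - 2064 = -2196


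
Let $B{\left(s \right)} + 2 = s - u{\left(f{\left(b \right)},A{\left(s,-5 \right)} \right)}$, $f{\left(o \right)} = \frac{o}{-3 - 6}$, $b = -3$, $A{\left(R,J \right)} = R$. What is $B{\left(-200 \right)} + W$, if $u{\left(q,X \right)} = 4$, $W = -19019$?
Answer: $-19225$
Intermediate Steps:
$f{\left(o \right)} = - \frac{o}{9}$ ($f{\left(o \right)} = \frac{o}{-3 - 6} = \frac{o}{-9} = o \left(- \frac{1}{9}\right) = - \frac{o}{9}$)
$B{\left(s \right)} = -6 + s$ ($B{\left(s \right)} = -2 + \left(s - 4\right) = -2 + \left(-4 + s\right) = -6 + s$)
$B{\left(-200 \right)} + W = \left(-6 - 200\right) - 19019 = -206 - 19019 = -19225$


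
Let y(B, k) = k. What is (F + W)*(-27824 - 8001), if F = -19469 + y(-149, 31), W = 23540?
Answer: -146954150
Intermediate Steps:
F = -19438 (F = -19469 + 31 = -19438)
(F + W)*(-27824 - 8001) = (-19438 + 23540)*(-27824 - 8001) = 4102*(-35825) = -146954150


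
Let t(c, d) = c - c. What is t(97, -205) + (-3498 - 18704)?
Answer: -22202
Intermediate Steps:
t(c, d) = 0
t(97, -205) + (-3498 - 18704) = 0 + (-3498 - 18704) = 0 - 22202 = -22202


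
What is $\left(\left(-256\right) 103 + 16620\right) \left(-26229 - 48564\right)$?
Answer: $729082164$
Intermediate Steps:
$\left(\left(-256\right) 103 + 16620\right) \left(-26229 - 48564\right) = \left(-26368 + 16620\right) \left(-74793\right) = \left(-9748\right) \left(-74793\right) = 729082164$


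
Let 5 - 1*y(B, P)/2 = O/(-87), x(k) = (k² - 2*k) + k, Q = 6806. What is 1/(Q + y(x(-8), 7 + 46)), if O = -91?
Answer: 87/592810 ≈ 0.00014676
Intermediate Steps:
x(k) = k² - k
y(B, P) = 688/87 (y(B, P) = 10 - (-182)/(-87) = 10 - (-182)*(-1)/87 = 10 - 2*91/87 = 10 - 182/87 = 688/87)
1/(Q + y(x(-8), 7 + 46)) = 1/(6806 + 688/87) = 1/(592810/87) = 87/592810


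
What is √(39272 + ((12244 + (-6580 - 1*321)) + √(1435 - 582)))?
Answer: √(44615 + √853) ≈ 211.29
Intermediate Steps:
√(39272 + ((12244 + (-6580 - 1*321)) + √(1435 - 582))) = √(39272 + ((12244 + (-6580 - 321)) + √853)) = √(39272 + ((12244 - 6901) + √853)) = √(39272 + (5343 + √853)) = √(44615 + √853)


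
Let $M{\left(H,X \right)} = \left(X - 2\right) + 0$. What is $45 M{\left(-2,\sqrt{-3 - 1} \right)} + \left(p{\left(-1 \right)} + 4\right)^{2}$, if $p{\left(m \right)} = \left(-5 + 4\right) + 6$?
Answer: $-9 + 90 i \approx -9.0 + 90.0 i$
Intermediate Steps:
$p{\left(m \right)} = 5$ ($p{\left(m \right)} = -1 + 6 = 5$)
$M{\left(H,X \right)} = -2 + X$ ($M{\left(H,X \right)} = \left(-2 + X\right) + 0 = -2 + X$)
$45 M{\left(-2,\sqrt{-3 - 1} \right)} + \left(p{\left(-1 \right)} + 4\right)^{2} = 45 \left(-2 + \sqrt{-3 - 1}\right) + \left(5 + 4\right)^{2} = 45 \left(-2 + \sqrt{-4}\right) + 9^{2} = 45 \left(-2 + 2 i\right) + 81 = \left(-90 + 90 i\right) + 81 = -9 + 90 i$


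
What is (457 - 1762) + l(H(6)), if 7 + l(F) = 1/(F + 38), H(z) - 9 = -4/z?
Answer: -182365/139 ≈ -1312.0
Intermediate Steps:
H(z) = 9 - 4/z
l(F) = -7 + 1/(38 + F) (l(F) = -7 + 1/(F + 38) = -7 + 1/(38 + F))
(457 - 1762) + l(H(6)) = (457 - 1762) + (-265 - 7*(9 - 4/6))/(38 + (9 - 4/6)) = -1305 + (-265 - 7*(9 - 4*1/6))/(38 + (9 - 4*1/6)) = -1305 + (-265 - 7*(9 - 2/3))/(38 + (9 - 2/3)) = -1305 + (-265 - 7*25/3)/(38 + 25/3) = -1305 + (-265 - 175/3)/(139/3) = -1305 + (3/139)*(-970/3) = -1305 - 970/139 = -182365/139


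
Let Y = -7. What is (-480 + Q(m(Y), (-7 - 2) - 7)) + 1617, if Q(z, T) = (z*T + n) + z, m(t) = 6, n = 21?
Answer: 1068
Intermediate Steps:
Q(z, T) = 21 + z + T*z (Q(z, T) = (z*T + 21) + z = (T*z + 21) + z = (21 + T*z) + z = 21 + z + T*z)
(-480 + Q(m(Y), (-7 - 2) - 7)) + 1617 = (-480 + (21 + 6 + ((-7 - 2) - 7)*6)) + 1617 = (-480 + (21 + 6 + (-9 - 7)*6)) + 1617 = (-480 + (21 + 6 - 16*6)) + 1617 = (-480 + (21 + 6 - 96)) + 1617 = (-480 - 69) + 1617 = -549 + 1617 = 1068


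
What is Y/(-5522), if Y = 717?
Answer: -717/5522 ≈ -0.12984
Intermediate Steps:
Y/(-5522) = 717/(-5522) = 717*(-1/5522) = -717/5522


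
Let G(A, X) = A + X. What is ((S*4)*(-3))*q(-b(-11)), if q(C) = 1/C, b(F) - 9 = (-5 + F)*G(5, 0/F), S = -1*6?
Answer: 72/71 ≈ 1.0141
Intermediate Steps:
S = -6
b(F) = -16 + 5*F (b(F) = 9 + (-5 + F)*(5 + 0/F) = 9 + (-5 + F)*(5 + 0) = 9 + (-5 + F)*5 = 9 + (-25 + 5*F) = -16 + 5*F)
((S*4)*(-3))*q(-b(-11)) = (-6*4*(-3))/((-(-16 + 5*(-11)))) = (-24*(-3))/((-(-16 - 55))) = 72/((-1*(-71))) = 72/71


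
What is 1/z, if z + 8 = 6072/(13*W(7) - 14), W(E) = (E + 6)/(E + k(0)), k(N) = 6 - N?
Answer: -1/6080 ≈ -0.00016447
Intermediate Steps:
W(E) = 1 (W(E) = (E + 6)/(E + (6 - 1*0)) = (6 + E)/(E + (6 + 0)) = (6 + E)/(E + 6) = (6 + E)/(6 + E) = 1)
z = -6080 (z = -8 + 6072/(13*1 - 14) = -8 + 6072/(13 - 14) = -8 + 6072/(-1) = -8 + 6072*(-1) = -8 - 6072 = -6080)
1/z = 1/(-6080) = -1/6080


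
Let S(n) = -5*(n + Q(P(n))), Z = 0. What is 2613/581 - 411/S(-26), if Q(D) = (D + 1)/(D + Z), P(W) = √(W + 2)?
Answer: 3*(-351336*I + 4355*√6)/(2905*(√6 - 300*I)) ≈ 1.2096 + 0.026845*I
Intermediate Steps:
P(W) = √(2 + W)
Q(D) = (1 + D)/D (Q(D) = (D + 1)/(D + 0) = (1 + D)/D)
S(n) = -5*n - 5*(1 + √(2 + n))/√(2 + n) (S(n) = -5*(n + (1 + √(2 + n))/(√(2 + n))) = -5*(n + (1 + √(2 + n))/√(2 + n)) = -5*n - 5*(1 + √(2 + n))/√(2 + n))
2613/581 - 411/S(-26) = 2613/581 - 411/(-5 - 5*(-26) - 5/√(2 - 26)) = 2613*(1/581) - 411/(-5 + 130 - (-5)*I*√6/12) = 2613/581 - 411/(-5 + 130 - (-5)*I*√6/12) = 2613/581 - 411/(-5 + 130 + 5*I*√6/12) = 2613/581 - 411/(125 + 5*I*√6/12)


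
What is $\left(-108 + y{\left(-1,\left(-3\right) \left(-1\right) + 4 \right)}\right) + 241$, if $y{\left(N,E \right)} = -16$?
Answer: $117$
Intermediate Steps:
$\left(-108 + y{\left(-1,\left(-3\right) \left(-1\right) + 4 \right)}\right) + 241 = \left(-108 - 16\right) + 241 = -124 + 241 = 117$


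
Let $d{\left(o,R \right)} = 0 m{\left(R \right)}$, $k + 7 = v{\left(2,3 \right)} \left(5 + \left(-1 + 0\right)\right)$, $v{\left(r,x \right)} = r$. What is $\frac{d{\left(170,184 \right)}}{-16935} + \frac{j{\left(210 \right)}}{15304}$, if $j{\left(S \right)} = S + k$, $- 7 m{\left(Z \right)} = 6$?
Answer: $\frac{211}{15304} \approx 0.013787$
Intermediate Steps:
$k = 1$ ($k = -7 + 2 \left(5 + \left(-1 + 0\right)\right) = -7 + 2 \left(5 - 1\right) = -7 + 2 \cdot 4 = -7 + 8 = 1$)
$m{\left(Z \right)} = - \frac{6}{7}$ ($m{\left(Z \right)} = \left(- \frac{1}{7}\right) 6 = - \frac{6}{7}$)
$j{\left(S \right)} = 1 + S$ ($j{\left(S \right)} = S + 1 = 1 + S$)
$d{\left(o,R \right)} = 0$ ($d{\left(o,R \right)} = 0 \left(- \frac{6}{7}\right) = 0$)
$\frac{d{\left(170,184 \right)}}{-16935} + \frac{j{\left(210 \right)}}{15304} = \frac{0}{-16935} + \frac{1 + 210}{15304} = 0 \left(- \frac{1}{16935}\right) + 211 \cdot \frac{1}{15304} = 0 + \frac{211}{15304} = \frac{211}{15304}$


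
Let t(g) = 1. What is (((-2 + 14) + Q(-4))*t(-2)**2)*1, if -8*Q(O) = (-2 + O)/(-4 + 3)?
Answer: 45/4 ≈ 11.250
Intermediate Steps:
Q(O) = -1/4 + O/8 (Q(O) = -(-2 + O)/(8*(-4 + 3)) = -(-2 + O)/(8*(-1)) = -(-2 + O)*(-1)/8 = -(2 - O)/8 = -1/4 + O/8)
(((-2 + 14) + Q(-4))*t(-2)**2)*1 = (((-2 + 14) + (-1/4 + (1/8)*(-4)))*1**2)*1 = ((12 + (-1/4 - 1/2))*1)*1 = ((12 - 3/4)*1)*1 = ((45/4)*1)*1 = (45/4)*1 = 45/4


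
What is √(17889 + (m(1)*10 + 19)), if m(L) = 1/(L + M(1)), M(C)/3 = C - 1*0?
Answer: √71642/2 ≈ 133.83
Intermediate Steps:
M(C) = 3*C (M(C) = 3*(C - 1*0) = 3*(C + 0) = 3*C)
m(L) = 1/(3 + L) (m(L) = 1/(L + 3*1) = 1/(L + 3) = 1/(3 + L))
√(17889 + (m(1)*10 + 19)) = √(17889 + (10/(3 + 1) + 19)) = √(17889 + (10/4 + 19)) = √(17889 + ((¼)*10 + 19)) = √(17889 + (5/2 + 19)) = √(17889 + 43/2) = √(35821/2) = √71642/2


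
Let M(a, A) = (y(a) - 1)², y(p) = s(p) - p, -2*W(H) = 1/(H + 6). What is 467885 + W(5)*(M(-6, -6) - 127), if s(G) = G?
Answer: 5146798/11 ≈ 4.6789e+5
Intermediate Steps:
W(H) = -1/(2*(6 + H)) (W(H) = -1/(2*(H + 6)) = -1/(2*(6 + H)))
y(p) = 0 (y(p) = p - p = 0)
M(a, A) = 1 (M(a, A) = (0 - 1)² = (-1)² = 1)
467885 + W(5)*(M(-6, -6) - 127) = 467885 + (-1/(12 + 2*5))*(1 - 127) = 467885 - 1/(12 + 10)*(-126) = 467885 - 1/22*(-126) = 467885 + 63/11 = 5146798/11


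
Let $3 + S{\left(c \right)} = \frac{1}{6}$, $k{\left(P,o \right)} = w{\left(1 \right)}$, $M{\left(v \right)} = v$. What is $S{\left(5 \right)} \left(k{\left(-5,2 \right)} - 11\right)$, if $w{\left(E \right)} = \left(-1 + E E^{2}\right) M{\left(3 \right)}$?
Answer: $\frac{187}{6} \approx 31.167$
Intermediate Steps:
$w{\left(E \right)} = -3 + 3 E^{3}$ ($w{\left(E \right)} = \left(-1 + E E^{2}\right) 3 = \left(-1 + E^{3}\right) 3 = -3 + 3 E^{3}$)
$k{\left(P,o \right)} = 0$ ($k{\left(P,o \right)} = -3 + 3 \cdot 1^{3} = -3 + 3 \cdot 1 = -3 + 3 = 0$)
$S{\left(c \right)} = - \frac{17}{6}$ ($S{\left(c \right)} = -3 + \frac{1}{6} = - \frac{17}{6}$)
$S{\left(5 \right)} \left(k{\left(-5,2 \right)} - 11\right) = - \frac{17 \left(0 - 11\right)}{6} = \left(- \frac{17}{6}\right) \left(-11\right) = \frac{187}{6}$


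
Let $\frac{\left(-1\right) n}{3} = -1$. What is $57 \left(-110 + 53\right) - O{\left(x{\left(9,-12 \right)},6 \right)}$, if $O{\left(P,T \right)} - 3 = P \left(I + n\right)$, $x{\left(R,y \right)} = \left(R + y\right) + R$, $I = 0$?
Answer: $-3270$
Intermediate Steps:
$n = 3$ ($n = \left(-3\right) \left(-1\right) = 3$)
$x{\left(R,y \right)} = y + 2 R$
$O{\left(P,T \right)} = 3 + 3 P$ ($O{\left(P,T \right)} = 3 + P \left(0 + 3\right) = 3 + P 3 = 3 + 3 P$)
$57 \left(-110 + 53\right) - O{\left(x{\left(9,-12 \right)},6 \right)} = 57 \left(-110 + 53\right) - \left(3 + 3 \left(-12 + 2 \cdot 9\right)\right) = 57 \left(-57\right) - \left(3 + 3 \left(-12 + 18\right)\right) = -3249 - \left(3 + 3 \cdot 6\right) = -3249 - \left(3 + 18\right) = -3249 - 21 = -3270$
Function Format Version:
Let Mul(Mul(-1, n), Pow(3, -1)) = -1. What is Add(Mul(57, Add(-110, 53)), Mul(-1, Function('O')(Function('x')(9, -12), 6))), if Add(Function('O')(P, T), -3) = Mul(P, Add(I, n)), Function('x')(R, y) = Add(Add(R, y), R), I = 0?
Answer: -3270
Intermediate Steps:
n = 3 (n = Mul(-3, -1) = 3)
Function('x')(R, y) = Add(y, Mul(2, R))
Function('O')(P, T) = Add(3, Mul(3, P)) (Function('O')(P, T) = Add(3, Mul(P, Add(0, 3))) = Add(3, Mul(P, 3)) = Add(3, Mul(3, P)))
Add(Mul(57, Add(-110, 53)), Mul(-1, Function('O')(Function('x')(9, -12), 6))) = Add(Mul(57, Add(-110, 53)), Mul(-1, Add(3, Mul(3, Add(-12, Mul(2, 9)))))) = Add(Mul(57, -57), Mul(-1, Add(3, Mul(3, Add(-12, 18))))) = Add(-3249, Mul(-1, Add(3, Mul(3, 6)))) = Add(-3249, Mul(-1, Add(3, 18))) = Add(-3249, Mul(-1, 21)) = Add(-3249, -21) = -3270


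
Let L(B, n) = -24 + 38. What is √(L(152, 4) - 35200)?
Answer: I*√35186 ≈ 187.58*I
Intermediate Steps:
L(B, n) = 14
√(L(152, 4) - 35200) = √(14 - 35200) = √(-35186) = I*√35186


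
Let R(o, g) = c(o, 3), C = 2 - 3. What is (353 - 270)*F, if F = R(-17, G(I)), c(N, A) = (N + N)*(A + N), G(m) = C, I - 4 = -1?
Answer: 39508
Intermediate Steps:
I = 3 (I = 4 - 1 = 3)
C = -1
G(m) = -1
c(N, A) = 2*N*(A + N) (c(N, A) = (2*N)*(A + N) = 2*N*(A + N))
R(o, g) = 2*o*(3 + o)
F = 476 (F = 2*(-17)*(3 - 17) = 2*(-17)*(-14) = 476)
(353 - 270)*F = (353 - 270)*476 = 83*476 = 39508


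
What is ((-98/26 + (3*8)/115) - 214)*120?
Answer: -7806072/299 ≈ -26107.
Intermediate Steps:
((-98/26 + (3*8)/115) - 214)*120 = ((-98*1/26 + 24*(1/115)) - 214)*120 = ((-49/13 + 24/115) - 214)*120 = (-5323/1495 - 214)*120 = -325253/1495*120 = -7806072/299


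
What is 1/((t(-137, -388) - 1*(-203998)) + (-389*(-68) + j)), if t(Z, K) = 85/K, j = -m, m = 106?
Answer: 388/89373387 ≈ 4.3413e-6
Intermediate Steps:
j = -106 (j = -1*106 = -106)
1/((t(-137, -388) - 1*(-203998)) + (-389*(-68) + j)) = 1/((85/(-388) - 1*(-203998)) + (-389*(-68) - 106)) = 1/((85*(-1/388) + 203998) + (26452 - 106)) = 1/((-85/388 + 203998) + 26346) = 1/(79151139/388 + 26346) = 1/(89373387/388) = 388/89373387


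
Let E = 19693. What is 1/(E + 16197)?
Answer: 1/35890 ≈ 2.7863e-5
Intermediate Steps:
1/(E + 16197) = 1/(19693 + 16197) = 1/35890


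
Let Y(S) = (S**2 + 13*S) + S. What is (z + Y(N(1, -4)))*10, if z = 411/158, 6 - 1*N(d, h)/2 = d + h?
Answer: 457095/79 ≈ 5786.0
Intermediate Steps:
N(d, h) = 12 - 2*d - 2*h (N(d, h) = 12 - 2*(d + h) = 12 + (-2*d - 2*h) = 12 - 2*d - 2*h)
Y(S) = S**2 + 14*S
z = 411/158 (z = 411*(1/158) = 411/158 ≈ 2.6013)
(z + Y(N(1, -4)))*10 = (411/158 + (12 - 2*1 - 2*(-4))*(14 + (12 - 2*1 - 2*(-4))))*10 = (411/158 + (12 - 2 + 8)*(14 + (12 - 2 + 8)))*10 = (411/158 + 18*(14 + 18))*10 = (411/158 + 18*32)*10 = (411/158 + 576)*10 = (91419/158)*10 = 457095/79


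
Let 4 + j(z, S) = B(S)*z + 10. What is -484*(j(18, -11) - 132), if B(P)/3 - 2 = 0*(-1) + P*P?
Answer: -3153744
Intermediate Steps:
B(P) = 6 + 3*P**2 (B(P) = 6 + 3*(0*(-1) + P*P) = 6 + 3*(0 + P**2) = 6 + 3*P**2)
j(z, S) = 6 + z*(6 + 3*S**2) (j(z, S) = -4 + ((6 + 3*S**2)*z + 10) = -4 + (z*(6 + 3*S**2) + 10) = -4 + (10 + z*(6 + 3*S**2)) = 6 + z*(6 + 3*S**2))
-484*(j(18, -11) - 132) = -484*((6 + 3*18*(2 + (-11)**2)) - 132) = -484*((6 + 3*18*(2 + 121)) - 132) = -484*((6 + 3*18*123) - 132) = -484*((6 + 6642) - 132) = -484*(6648 - 132) = -484*6516 = -3153744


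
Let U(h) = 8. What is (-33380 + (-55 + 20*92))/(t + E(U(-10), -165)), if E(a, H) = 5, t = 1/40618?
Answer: -1283325710/203091 ≈ -6319.0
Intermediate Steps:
t = 1/40618 ≈ 2.4620e-5
(-33380 + (-55 + 20*92))/(t + E(U(-10), -165)) = (-33380 + (-55 + 20*92))/(1/40618 + 5) = (-33380 + (-55 + 1840))/(203091/40618) = (-33380 + 1785)*(40618/203091) = -31595*40618/203091 = -1283325710/203091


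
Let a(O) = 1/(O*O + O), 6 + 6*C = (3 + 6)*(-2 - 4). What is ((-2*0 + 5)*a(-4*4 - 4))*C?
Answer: -5/38 ≈ -0.13158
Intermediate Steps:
C = -10 (C = -1 + ((3 + 6)*(-2 - 4))/6 = -1 + (9*(-6))/6 = -1 + (⅙)*(-54) = -1 - 9 = -10)
a(O) = 1/(O + O²) (a(O) = 1/(O² + O) = 1/(O + O²))
((-2*0 + 5)*a(-4*4 - 4))*C = ((-2*0 + 5)*(1/((-4*4 - 4)*(1 + (-4*4 - 4)))))*(-10) = ((0 + 5)*(1/((-16 - 4)*(1 + (-16 - 4)))))*(-10) = (5*(1/((-20)*(1 - 20))))*(-10) = (5*(-1/20/(-19)))*(-10) = (5*(-1/20*(-1/19)))*(-10) = (5*(1/380))*(-10) = (1/76)*(-10) = -5/38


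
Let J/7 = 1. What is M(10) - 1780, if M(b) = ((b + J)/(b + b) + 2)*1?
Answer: -35543/20 ≈ -1777.2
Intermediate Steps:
J = 7 (J = 7*1 = 7)
M(b) = 2 + (7 + b)/(2*b) (M(b) = ((b + 7)/(b + b) + 2)*1 = ((7 + b)/((2*b)) + 2)*1 = ((7 + b)*(1/(2*b)) + 2)*1 = ((7 + b)/(2*b) + 2)*1 = (2 + (7 + b)/(2*b))*1 = 2 + (7 + b)/(2*b))
M(10) - 1780 = (1/2)*(7 + 5*10)/10 - 1780 = (1/2)*(1/10)*(7 + 50) - 1780 = (1/2)*(1/10)*57 - 1780 = 57/20 - 1780 = -35543/20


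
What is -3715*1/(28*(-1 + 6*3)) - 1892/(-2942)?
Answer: -5014469/700196 ≈ -7.1615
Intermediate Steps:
-3715*1/(28*(-1 + 6*3)) - 1892/(-2942) = -3715*1/(28*(-1 + 18)) - 1892*(-1/2942) = -3715/(17*28) + 946/1471 = -3715/476 + 946/1471 = -5014469/700196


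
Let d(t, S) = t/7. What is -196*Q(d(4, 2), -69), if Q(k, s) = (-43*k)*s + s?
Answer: -318780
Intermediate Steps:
d(t, S) = t/7 (d(t, S) = t*(⅐) = t/7)
Q(k, s) = s - 43*k*s (Q(k, s) = -43*k*s + s = s - 43*k*s)
-196*Q(d(4, 2), -69) = -(-13524)*(1 - 43*4/7) = -(-13524)*(1 - 172/7) = -(-13524)*(-165)/7 = -196*11385/7 = -318780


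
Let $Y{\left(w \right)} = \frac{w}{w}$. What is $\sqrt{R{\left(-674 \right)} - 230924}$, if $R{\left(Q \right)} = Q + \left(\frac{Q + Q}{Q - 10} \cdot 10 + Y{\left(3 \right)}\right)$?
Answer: $\frac{i \sqrt{752394623}}{57} \approx 481.22 i$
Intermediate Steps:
$Y{\left(w \right)} = 1$
$R{\left(Q \right)} = 1 + Q + \frac{20 Q}{-10 + Q}$ ($R{\left(Q \right)} = Q + \left(\frac{Q + Q}{Q - 10} \cdot 10 + 1\right) = Q + \left(\frac{2 Q}{-10 + Q} 10 + 1\right) = Q + \left(\frac{20 Q}{-10 + Q} + 1\right) = Q + \left(1 + \frac{20 Q}{-10 + Q}\right) = 1 + Q + \frac{20 Q}{-10 + Q}$)
$\sqrt{R{\left(-674 \right)} - 230924} = \sqrt{\frac{-10 + \left(-674\right)^{2} + 11 \left(-674\right)}{-10 - 674} - 230924} = \sqrt{\frac{-10 + 454276 - 7414}{-684} - 230924} = \sqrt{\left(- \frac{1}{684}\right) 446852 - 230924} = \sqrt{- \frac{111713}{171} - 230924} = \sqrt{- \frac{39599717}{171}} = \frac{i \sqrt{752394623}}{57}$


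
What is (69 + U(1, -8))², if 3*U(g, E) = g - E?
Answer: 5184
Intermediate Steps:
U(g, E) = -E/3 + g/3 (U(g, E) = (g - E)/3 = -E/3 + g/3)
(69 + U(1, -8))² = (69 + (-⅓*(-8) + (⅓)*1))² = (69 + (8/3 + ⅓))² = (69 + 3)² = 72² = 5184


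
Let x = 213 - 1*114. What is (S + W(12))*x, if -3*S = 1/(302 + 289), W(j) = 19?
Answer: 370546/197 ≈ 1880.9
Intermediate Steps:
x = 99 (x = 213 - 114 = 99)
S = -1/1773 (S = -1/(3*(302 + 289)) = -⅓/591 = -⅓*1/591 = -1/1773 ≈ -0.00056402)
(S + W(12))*x = (-1/1773 + 19)*99 = (33686/1773)*99 = 370546/197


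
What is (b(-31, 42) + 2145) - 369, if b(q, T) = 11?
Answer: 1787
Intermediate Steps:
(b(-31, 42) + 2145) - 369 = (11 + 2145) - 369 = 2156 - 369 = 1787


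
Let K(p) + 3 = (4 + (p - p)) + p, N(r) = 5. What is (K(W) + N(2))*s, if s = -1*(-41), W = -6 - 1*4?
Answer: -164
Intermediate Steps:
W = -10 (W = -6 - 4 = -10)
s = 41
K(p) = 1 + p (K(p) = -3 + ((4 + (p - p)) + p) = -3 + ((4 + 0) + p) = -3 + (4 + p) = 1 + p)
(K(W) + N(2))*s = ((1 - 10) + 5)*41 = (-9 + 5)*41 = -4*41 = -164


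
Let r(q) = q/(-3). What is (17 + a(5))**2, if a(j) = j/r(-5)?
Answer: 400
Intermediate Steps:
r(q) = -q/3 (r(q) = q*(-1/3) = -q/3)
a(j) = 3*j/5 (a(j) = j/((-1/3*(-5))) = j/(5/3) = j*(3/5) = 3*j/5)
(17 + a(5))**2 = (17 + (3/5)*5)**2 = (17 + 3)**2 = 20**2 = 400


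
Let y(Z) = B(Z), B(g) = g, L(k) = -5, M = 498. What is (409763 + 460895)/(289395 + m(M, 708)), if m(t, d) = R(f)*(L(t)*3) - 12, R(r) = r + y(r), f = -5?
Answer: 870658/289533 ≈ 3.0071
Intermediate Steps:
y(Z) = Z
R(r) = 2*r (R(r) = r + r = 2*r)
m(t, d) = 138 (m(t, d) = (2*(-5))*(-5*3) - 12 = -10*(-15) - 12 = 150 - 12 = 138)
(409763 + 460895)/(289395 + m(M, 708)) = (409763 + 460895)/(289395 + 138) = 870658/289533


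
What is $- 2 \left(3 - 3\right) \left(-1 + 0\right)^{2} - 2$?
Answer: $-2$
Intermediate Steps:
$- 2 \left(3 - 3\right) \left(-1 + 0\right)^{2} - 2 = \left(-2\right) 0 \left(-1\right)^{2} - 2 = 0 \cdot 1 - 2 = 0 - 2 = -2$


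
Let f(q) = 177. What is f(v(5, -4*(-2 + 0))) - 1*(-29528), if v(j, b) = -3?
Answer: 29705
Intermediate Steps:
f(v(5, -4*(-2 + 0))) - 1*(-29528) = 177 - 1*(-29528) = 177 + 29528 = 29705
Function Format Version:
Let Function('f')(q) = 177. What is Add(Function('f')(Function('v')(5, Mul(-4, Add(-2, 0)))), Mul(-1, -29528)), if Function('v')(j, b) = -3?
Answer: 29705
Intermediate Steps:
Add(Function('f')(Function('v')(5, Mul(-4, Add(-2, 0)))), Mul(-1, -29528)) = Add(177, Mul(-1, -29528)) = Add(177, 29528) = 29705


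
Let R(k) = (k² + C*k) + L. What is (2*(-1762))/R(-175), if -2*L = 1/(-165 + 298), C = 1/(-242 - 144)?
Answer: -45228778/393062333 ≈ -0.11507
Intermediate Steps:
C = -1/386 (C = 1/(-386) = -1/386 ≈ -0.0025907)
L = -1/266 (L = -1/(2*(-165 + 298)) = -½/133 = -½*1/133 = -1/266 ≈ -0.0037594)
R(k) = -1/266 + k² - k/386 (R(k) = (k² - k/386) - 1/266 = -1/266 + k² - k/386)
(2*(-1762))/R(-175) = (2*(-1762))/(-1/266 + (-175)² - 1/386*(-175)) = -3524/(-1/266 + 30625 + 175/386) = -3524/786124666/25669 = -3524*25669/786124666 = -45228778/393062333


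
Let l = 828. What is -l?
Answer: -828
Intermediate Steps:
-l = -1*828 = -828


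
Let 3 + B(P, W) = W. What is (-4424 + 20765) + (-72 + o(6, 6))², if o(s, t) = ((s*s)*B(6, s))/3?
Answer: 17637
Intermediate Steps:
B(P, W) = -3 + W
o(s, t) = s²*(-3 + s)/3 (o(s, t) = ((s*s)*(-3 + s))/3 = (s²*(-3 + s))*(⅓) = s²*(-3 + s)/3)
(-4424 + 20765) + (-72 + o(6, 6))² = (-4424 + 20765) + (-72 + (⅓)*6²*(-3 + 6))² = 16341 + (-72 + (⅓)*36*3)² = 16341 + (-72 + 36)² = 16341 + (-36)² = 16341 + 1296 = 17637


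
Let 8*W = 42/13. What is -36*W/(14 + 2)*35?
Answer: -6615/208 ≈ -31.803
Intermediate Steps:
W = 21/52 (W = (42/13)/8 = (42*(1/13))/8 = (⅛)*(42/13) = 21/52 ≈ 0.40385)
-36*W/(14 + 2)*35 = -189/(13*(14 + 2))*35 = -189/(13*16)*35 = -36*21/832*35 = -189/208*35 = -6615/208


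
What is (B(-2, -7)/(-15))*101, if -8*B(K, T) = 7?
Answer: 707/120 ≈ 5.8917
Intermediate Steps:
B(K, T) = -7/8 (B(K, T) = -⅛*7 = -7/8)
(B(-2, -7)/(-15))*101 = (-7/8/(-15))*101 = -1/15*(-7/8)*101 = (7/120)*101 = 707/120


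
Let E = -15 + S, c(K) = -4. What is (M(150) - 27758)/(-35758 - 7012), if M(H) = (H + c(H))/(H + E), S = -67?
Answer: 943699/1454180 ≈ 0.64896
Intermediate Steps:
E = -82 (E = -15 - 67 = -82)
M(H) = (-4 + H)/(-82 + H) (M(H) = (H - 4)/(H - 82) = (-4 + H)/(-82 + H))
(M(150) - 27758)/(-35758 - 7012) = ((-4 + 150)/(-82 + 150) - 27758)/(-35758 - 7012) = (146/68 - 27758)/(-42770) = ((1/68)*146 - 27758)*(-1/42770) = (73/34 - 27758)*(-1/42770) = -943699/34*(-1/42770) = 943699/1454180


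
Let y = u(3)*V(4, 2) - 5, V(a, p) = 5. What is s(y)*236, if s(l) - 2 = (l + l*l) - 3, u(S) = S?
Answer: 25724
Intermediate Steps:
y = 10 (y = 3*5 - 5 = 15 - 5 = 10)
s(l) = -1 + l + l² (s(l) = 2 + ((l + l*l) - 3) = 2 + ((l + l²) - 3) = 2 + (-3 + l + l²) = -1 + l + l²)
s(y)*236 = (-1 + 10 + 10²)*236 = (-1 + 10 + 100)*236 = 109*236 = 25724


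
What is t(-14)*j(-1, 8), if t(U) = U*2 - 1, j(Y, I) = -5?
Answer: 145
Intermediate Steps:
t(U) = -1 + 2*U (t(U) = 2*U - 1 = -1 + 2*U)
t(-14)*j(-1, 8) = (-1 + 2*(-14))*(-5) = (-1 - 28)*(-5) = -29*(-5) = 145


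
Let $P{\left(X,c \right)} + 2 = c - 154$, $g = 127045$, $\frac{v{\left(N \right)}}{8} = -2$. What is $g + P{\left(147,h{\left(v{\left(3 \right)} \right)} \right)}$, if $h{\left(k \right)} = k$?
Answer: $126873$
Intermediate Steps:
$v{\left(N \right)} = -16$ ($v{\left(N \right)} = 8 \left(-2\right) = -16$)
$P{\left(X,c \right)} = -156 + c$ ($P{\left(X,c \right)} = -2 + \left(c - 154\right) = -2 + \left(-154 + c\right) = -156 + c$)
$g + P{\left(147,h{\left(v{\left(3 \right)} \right)} \right)} = 127045 - 172 = 126873$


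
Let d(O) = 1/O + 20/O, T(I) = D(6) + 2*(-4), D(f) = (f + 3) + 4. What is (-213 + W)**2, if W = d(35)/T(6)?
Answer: 28323684/625 ≈ 45318.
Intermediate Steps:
D(f) = 7 + f (D(f) = (3 + f) + 4 = 7 + f)
T(I) = 5 (T(I) = (7 + 6) + 2*(-4) = 13 - 8 = 5)
d(O) = 21/O (d(O) = 1/O + 20/O = 21/O)
W = 3/25 (W = (21/35)/5 = (21*(1/35))*(1/5) = (3/5)*(1/5) = 3/25 ≈ 0.12000)
(-213 + W)**2 = (-213 + 3/25)**2 = (-5322/25)**2 = 28323684/625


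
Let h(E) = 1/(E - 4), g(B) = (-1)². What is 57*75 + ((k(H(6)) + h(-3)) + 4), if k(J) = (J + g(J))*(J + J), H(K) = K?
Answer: 30540/7 ≈ 4362.9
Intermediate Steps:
g(B) = 1
h(E) = 1/(-4 + E)
k(J) = 2*J*(1 + J) (k(J) = (J + 1)*(J + J) = (1 + J)*(2*J) = 2*J*(1 + J))
57*75 + ((k(H(6)) + h(-3)) + 4) = 57*75 + ((2*6*(1 + 6) + 1/(-4 - 3)) + 4) = 4275 + ((2*6*7 + 1/(-7)) + 4) = 4275 + ((84 - ⅐) + 4) = 4275 + (587/7 + 4) = 4275 + 615/7 = 30540/7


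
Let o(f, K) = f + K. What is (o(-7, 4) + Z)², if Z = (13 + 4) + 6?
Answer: 400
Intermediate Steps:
Z = 23 (Z = 17 + 6 = 23)
o(f, K) = K + f
(o(-7, 4) + Z)² = ((4 - 7) + 23)² = (-3 + 23)² = 20² = 400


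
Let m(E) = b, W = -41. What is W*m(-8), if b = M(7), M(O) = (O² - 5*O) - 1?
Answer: -533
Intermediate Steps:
M(O) = -1 + O² - 5*O
b = 13 (b = -1 + 7² - 5*7 = -1 + 49 - 35 = 13)
m(E) = 13
W*m(-8) = -41*13 = -533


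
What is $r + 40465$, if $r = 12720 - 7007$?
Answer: $46178$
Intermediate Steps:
$r = 5713$ ($r = 12720 - 7007 = 5713$)
$r + 40465 = 5713 + 40465 = 46178$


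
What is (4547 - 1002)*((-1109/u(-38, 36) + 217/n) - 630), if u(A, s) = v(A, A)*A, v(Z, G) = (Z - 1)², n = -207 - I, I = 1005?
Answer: -26081415172535/11675196 ≈ -2.2339e+6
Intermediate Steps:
n = -1212 (n = -207 - 1*1005 = -207 - 1005 = -1212)
v(Z, G) = (-1 + Z)²
u(A, s) = A*(-1 + A)² (u(A, s) = (-1 + A)²*A = A*(-1 + A)²)
(4547 - 1002)*((-1109/u(-38, 36) + 217/n) - 630) = (4547 - 1002)*((-1109*(-1/(38*(-1 - 38)²)) + 217/(-1212)) - 630) = 3545*((-1109/((-38*(-39)²)) + 217*(-1/1212)) - 630) = 3545*((-1109/((-38*1521)) - 217/1212) - 630) = 3545*((-1109/(-57798) - 217/1212) - 630) = 3545*((-1109*(-1/57798) - 217/1212) - 630) = 3545*((1109/57798 - 217/1212) - 630) = 3545*(-1866343/11675196 - 630) = 3545*(-7357239823/11675196) = -26081415172535/11675196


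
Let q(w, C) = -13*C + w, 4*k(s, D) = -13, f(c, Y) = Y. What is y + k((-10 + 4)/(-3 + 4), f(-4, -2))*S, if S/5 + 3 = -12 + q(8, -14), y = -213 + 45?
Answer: -12047/4 ≈ -3011.8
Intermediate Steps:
k(s, D) = -13/4 (k(s, D) = (¼)*(-13) = -13/4)
q(w, C) = w - 13*C
y = -168
S = 875 (S = -15 + 5*(-12 + (8 - 13*(-14))) = -15 + 5*(-12 + (8 + 182)) = -15 + 5*(-12 + 190) = -15 + 5*178 = -15 + 890 = 875)
y + k((-10 + 4)/(-3 + 4), f(-4, -2))*S = -168 - 13/4*875 = -168 - 11375/4 = -12047/4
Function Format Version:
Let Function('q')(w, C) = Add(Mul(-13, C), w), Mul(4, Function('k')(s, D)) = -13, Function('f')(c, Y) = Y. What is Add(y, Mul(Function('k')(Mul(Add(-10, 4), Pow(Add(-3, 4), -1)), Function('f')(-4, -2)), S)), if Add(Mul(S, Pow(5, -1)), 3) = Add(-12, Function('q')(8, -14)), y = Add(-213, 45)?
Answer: Rational(-12047, 4) ≈ -3011.8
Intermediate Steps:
Function('k')(s, D) = Rational(-13, 4) (Function('k')(s, D) = Mul(Rational(1, 4), -13) = Rational(-13, 4))
Function('q')(w, C) = Add(w, Mul(-13, C))
y = -168
S = 875 (S = Add(-15, Mul(5, Add(-12, Add(8, Mul(-13, -14))))) = Add(-15, Mul(5, Add(-12, Add(8, 182)))) = Add(-15, Mul(5, Add(-12, 190))) = Add(-15, Mul(5, 178)) = Add(-15, 890) = 875)
Add(y, Mul(Function('k')(Mul(Add(-10, 4), Pow(Add(-3, 4), -1)), Function('f')(-4, -2)), S)) = Add(-168, Mul(Rational(-13, 4), 875)) = Add(-168, Rational(-11375, 4)) = Rational(-12047, 4)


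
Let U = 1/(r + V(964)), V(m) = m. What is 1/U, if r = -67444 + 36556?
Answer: -29924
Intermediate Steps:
r = -30888
U = -1/29924 (U = 1/(-30888 + 964) = 1/(-29924) = -1/29924 ≈ -3.3418e-5)
1/U = 1/(-1/29924) = -29924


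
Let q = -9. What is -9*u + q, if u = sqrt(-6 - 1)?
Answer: -9 - 9*I*sqrt(7) ≈ -9.0 - 23.812*I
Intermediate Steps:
u = I*sqrt(7) (u = sqrt(-7) = I*sqrt(7) ≈ 2.6458*I)
-9*u + q = -9*I*sqrt(7) - 9 = -9 - 9*I*sqrt(7)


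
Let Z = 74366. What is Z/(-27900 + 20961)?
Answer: -74366/6939 ≈ -10.717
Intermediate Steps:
Z/(-27900 + 20961) = 74366/(-27900 + 20961) = 74366/(-6939) = 74366*(-1/6939) = -74366/6939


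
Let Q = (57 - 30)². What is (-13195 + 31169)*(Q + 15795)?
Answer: 297002376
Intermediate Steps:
Q = 729 (Q = 27² = 729)
(-13195 + 31169)*(Q + 15795) = (-13195 + 31169)*(729 + 15795) = 17974*16524 = 297002376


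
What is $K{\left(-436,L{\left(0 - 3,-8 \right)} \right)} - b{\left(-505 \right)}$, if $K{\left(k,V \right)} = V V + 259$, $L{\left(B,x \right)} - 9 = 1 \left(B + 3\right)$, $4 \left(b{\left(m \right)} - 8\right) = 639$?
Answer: $\frac{689}{4} \approx 172.25$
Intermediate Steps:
$b{\left(m \right)} = \frac{671}{4}$ ($b{\left(m \right)} = 8 + \frac{1}{4} \cdot 639 = 8 + \frac{639}{4} = \frac{671}{4}$)
$L{\left(B,x \right)} = 12 + B$ ($L{\left(B,x \right)} = 9 + 1 \left(B + 3\right) = 9 + 1 \left(3 + B\right) = 9 + \left(3 + B\right) = 12 + B$)
$K{\left(k,V \right)} = 259 + V^{2}$ ($K{\left(k,V \right)} = V^{2} + 259 = 259 + V^{2}$)
$K{\left(-436,L{\left(0 - 3,-8 \right)} \right)} - b{\left(-505 \right)} = \left(259 + \left(12 + \left(0 - 3\right)\right)^{2}\right) - \frac{671}{4} = \left(259 + \left(12 - 3\right)^{2}\right) - \frac{671}{4} = \left(259 + 9^{2}\right) - \frac{671}{4} = \left(259 + 81\right) - \frac{671}{4} = 340 - \frac{671}{4} = \frac{689}{4}$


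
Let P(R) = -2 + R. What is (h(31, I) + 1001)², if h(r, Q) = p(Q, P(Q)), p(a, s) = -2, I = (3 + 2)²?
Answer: 998001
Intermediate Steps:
I = 25 (I = 5² = 25)
h(r, Q) = -2
(h(31, I) + 1001)² = (-2 + 1001)² = 999² = 998001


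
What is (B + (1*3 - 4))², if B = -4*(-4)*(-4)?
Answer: 4225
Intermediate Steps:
B = -64 (B = 16*(-4) = -64)
(B + (1*3 - 4))² = (-64 + (1*3 - 4))² = (-64 + (3 - 4))² = (-64 - 1)² = (-65)² = 4225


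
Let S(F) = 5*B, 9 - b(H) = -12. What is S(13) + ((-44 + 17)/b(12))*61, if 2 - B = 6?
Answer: -689/7 ≈ -98.429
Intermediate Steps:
b(H) = 21 (b(H) = 9 - 1*(-12) = 9 + 12 = 21)
B = -4 (B = 2 - 1*6 = 2 - 6 = -4)
S(F) = -20 (S(F) = 5*(-4) = -20)
S(13) + ((-44 + 17)/b(12))*61 = -20 + ((-44 + 17)/21)*61 = -20 - 27*1/21*61 = -20 - 9/7*61 = -20 - 549/7 = -689/7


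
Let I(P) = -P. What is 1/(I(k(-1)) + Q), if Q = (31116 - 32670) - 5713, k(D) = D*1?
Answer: -1/7266 ≈ -0.00013763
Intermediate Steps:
k(D) = D
Q = -7267 (Q = -1554 - 5713 = -7267)
1/(I(k(-1)) + Q) = 1/(-1*(-1) - 7267) = 1/(1 - 7267) = 1/(-7266) = -1/7266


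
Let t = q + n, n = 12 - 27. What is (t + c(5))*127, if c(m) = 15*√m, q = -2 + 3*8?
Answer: 889 + 1905*√5 ≈ 5148.7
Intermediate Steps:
n = -15
q = 22 (q = -2 + 24 = 22)
t = 7 (t = 22 - 15 = 7)
(t + c(5))*127 = (7 + 15*√5)*127 = 889 + 1905*√5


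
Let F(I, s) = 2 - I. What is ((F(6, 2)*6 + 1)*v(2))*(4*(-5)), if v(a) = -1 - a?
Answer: -1380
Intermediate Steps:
((F(6, 2)*6 + 1)*v(2))*(4*(-5)) = (((2 - 1*6)*6 + 1)*(-1 - 1*2))*(4*(-5)) = (((2 - 6)*6 + 1)*(-1 - 2))*(-20) = ((-4*6 + 1)*(-3))*(-20) = ((-24 + 1)*(-3))*(-20) = -23*(-3)*(-20) = 69*(-20) = -1380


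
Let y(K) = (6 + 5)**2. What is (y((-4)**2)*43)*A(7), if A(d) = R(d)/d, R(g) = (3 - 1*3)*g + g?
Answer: 5203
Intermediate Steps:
y(K) = 121 (y(K) = 11**2 = 121)
R(g) = g (R(g) = (3 - 3)*g + g = 0*g + g = 0 + g = g)
A(d) = 1 (A(d) = d/d = 1)
(y((-4)**2)*43)*A(7) = (121*43)*1 = 5203*1 = 5203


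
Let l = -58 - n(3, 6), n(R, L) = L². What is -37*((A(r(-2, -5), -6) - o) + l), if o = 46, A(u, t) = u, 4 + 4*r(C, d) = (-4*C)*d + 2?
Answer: 11137/2 ≈ 5568.5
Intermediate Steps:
r(C, d) = -½ - C*d (r(C, d) = -1 + ((-4*C)*d + 2)/4 = -1 + (-4*C*d + 2)/4 = -1 + (2 - 4*C*d)/4 = -1 + (½ - C*d) = -½ - C*d)
l = -94 (l = -58 - 1*6² = -58 - 1*36 = -58 - 36 = -94)
-37*((A(r(-2, -5), -6) - o) + l) = -37*(((-½ - 1*(-2)*(-5)) - 1*46) - 94) = -37*(((-½ - 10) - 46) - 94) = -37*((-21/2 - 46) - 94) = -37*(-113/2 - 94) = -37*(-301/2) = 11137/2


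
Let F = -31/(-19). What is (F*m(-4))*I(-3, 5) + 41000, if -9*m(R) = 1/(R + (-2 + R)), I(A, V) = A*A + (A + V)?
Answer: 70110341/1710 ≈ 41000.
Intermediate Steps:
I(A, V) = A + V + A**2 (I(A, V) = A**2 + (A + V) = A + V + A**2)
F = 31/19 (F = -31*(-1/19) = 31/19 ≈ 1.6316)
m(R) = -1/(9*(-2 + 2*R)) (m(R) = -1/(9*(R + (-2 + R))) = -1/(9*(-2 + 2*R)))
(F*m(-4))*I(-3, 5) + 41000 = (31*(-1/(-18 + 18*(-4)))/19)*(-3 + 5 + (-3)**2) + 41000 = (31*(-1/(-18 - 72))/19)*(-3 + 5 + 9) + 41000 = (31*(-1/(-90))/19)*11 + 41000 = (31*(-1*(-1/90))/19)*11 + 41000 = ((31/19)*(1/90))*11 + 41000 = (31/1710)*11 + 41000 = 341/1710 + 41000 = 70110341/1710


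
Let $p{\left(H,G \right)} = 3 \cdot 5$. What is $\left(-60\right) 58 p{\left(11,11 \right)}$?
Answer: $-52200$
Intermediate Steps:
$p{\left(H,G \right)} = 15$
$\left(-60\right) 58 p{\left(11,11 \right)} = \left(-60\right) 58 \cdot 15 = \left(-3480\right) 15 = -52200$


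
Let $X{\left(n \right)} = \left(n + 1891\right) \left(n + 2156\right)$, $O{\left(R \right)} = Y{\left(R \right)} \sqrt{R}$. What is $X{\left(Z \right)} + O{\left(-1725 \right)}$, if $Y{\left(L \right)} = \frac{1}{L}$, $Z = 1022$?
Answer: $9257514 - \frac{i \sqrt{69}}{345} \approx 9.2575 \cdot 10^{6} - 0.024077 i$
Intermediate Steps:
$O{\left(R \right)} = \frac{1}{\sqrt{R}}$ ($O{\left(R \right)} = \frac{\sqrt{R}}{R} = \frac{1}{\sqrt{R}}$)
$X{\left(n \right)} = \left(1891 + n\right) \left(2156 + n\right)$
$X{\left(Z \right)} + O{\left(-1725 \right)} = \left(4076996 + 1022^{2} + 4047 \cdot 1022\right) + \frac{1}{\sqrt{-1725}} = \left(4076996 + 1044484 + 4136034\right) - \frac{i \sqrt{69}}{345} = 9257514 - \frac{i \sqrt{69}}{345}$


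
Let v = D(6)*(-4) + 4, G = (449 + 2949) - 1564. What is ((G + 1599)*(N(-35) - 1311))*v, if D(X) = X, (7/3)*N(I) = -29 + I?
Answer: 643275540/7 ≈ 9.1896e+7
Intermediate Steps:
N(I) = -87/7 + 3*I/7 (N(I) = 3*(-29 + I)/7 = -87/7 + 3*I/7)
G = 1834 (G = 3398 - 1564 = 1834)
v = -20 (v = 6*(-4) + 4 = -24 + 4 = -20)
((G + 1599)*(N(-35) - 1311))*v = ((1834 + 1599)*((-87/7 + (3/7)*(-35)) - 1311))*(-20) = (3433*((-87/7 - 15) - 1311))*(-20) = (3433*(-192/7 - 1311))*(-20) = (3433*(-9369/7))*(-20) = -32163777/7*(-20) = 643275540/7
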